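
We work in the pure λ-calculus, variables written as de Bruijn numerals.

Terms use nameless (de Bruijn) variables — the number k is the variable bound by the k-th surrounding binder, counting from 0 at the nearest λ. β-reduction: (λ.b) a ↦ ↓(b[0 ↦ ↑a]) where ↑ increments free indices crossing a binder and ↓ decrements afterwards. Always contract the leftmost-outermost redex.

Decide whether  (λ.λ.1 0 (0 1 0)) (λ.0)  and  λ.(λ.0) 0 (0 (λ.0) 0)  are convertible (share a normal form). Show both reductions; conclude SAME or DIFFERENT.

Answer: SAME — A ⇓ λ.0 (0 (λ.0) 0), B ⇓ λ.0 (0 (λ.0) 0)

Derivation:
Term A:
  start: (λ.λ.1 0 (0 1 0)) (λ.0)
  →1  λ.(λ.0) 0 (0 (λ.0) 0)
  →2  λ.0 (0 (λ.0) 0)

Term B:
  start: λ.(λ.0) 0 (0 (λ.0) 0)
  →1  λ.0 (0 (λ.0) 0)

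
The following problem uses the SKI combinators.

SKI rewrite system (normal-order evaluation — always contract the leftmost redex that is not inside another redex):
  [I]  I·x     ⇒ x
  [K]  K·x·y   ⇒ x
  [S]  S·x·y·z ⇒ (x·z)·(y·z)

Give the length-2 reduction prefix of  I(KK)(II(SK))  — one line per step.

Answer: after 2 steps: K

Derivation:
  start: I(KK)(II(SK))
  →1  KK(II(SK))
  →2  K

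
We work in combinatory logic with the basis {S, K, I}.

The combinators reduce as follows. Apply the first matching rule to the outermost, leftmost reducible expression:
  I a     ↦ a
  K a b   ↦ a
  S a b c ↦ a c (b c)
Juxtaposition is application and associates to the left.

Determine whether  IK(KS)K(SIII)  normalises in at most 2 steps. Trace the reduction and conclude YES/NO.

Answer: NO — after 2 steps the term is KS(SIII), not yet normal

Working:
  start: IK(KS)K(SIII)
  [1] K(KS)K(SIII)
  [2] KS(SIII)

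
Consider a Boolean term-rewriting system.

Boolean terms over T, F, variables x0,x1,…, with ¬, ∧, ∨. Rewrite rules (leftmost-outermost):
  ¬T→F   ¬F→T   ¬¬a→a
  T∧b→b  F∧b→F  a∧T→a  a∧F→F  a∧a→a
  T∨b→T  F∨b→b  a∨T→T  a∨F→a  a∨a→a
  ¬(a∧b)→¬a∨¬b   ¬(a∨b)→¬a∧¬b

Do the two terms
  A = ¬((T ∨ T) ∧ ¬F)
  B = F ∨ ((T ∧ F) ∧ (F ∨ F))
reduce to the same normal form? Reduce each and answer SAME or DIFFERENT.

Answer: SAME — A ⇓ F, B ⇓ F

Working:
Term A:
  start: ¬((T ∨ T) ∧ ¬F)
  →1  ¬(T ∨ T) ∨ ¬¬F
  →2  (¬T ∧ ¬T) ∨ ¬¬F
  →3  ¬T ∨ ¬¬F
  →4  F ∨ ¬¬F
  →5  ¬¬F
  →6  F

Term B:
  start: F ∨ ((T ∧ F) ∧ (F ∨ F))
  →1  (T ∧ F) ∧ (F ∨ F)
  →2  F ∧ (F ∨ F)
  →3  F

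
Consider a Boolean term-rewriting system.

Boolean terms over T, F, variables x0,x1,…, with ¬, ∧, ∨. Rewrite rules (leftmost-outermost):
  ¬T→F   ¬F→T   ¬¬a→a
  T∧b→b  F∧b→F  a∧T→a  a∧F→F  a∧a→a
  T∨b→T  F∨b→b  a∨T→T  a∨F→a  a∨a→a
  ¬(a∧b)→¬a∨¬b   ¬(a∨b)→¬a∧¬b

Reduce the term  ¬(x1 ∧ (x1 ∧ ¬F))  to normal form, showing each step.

Answer: normal form = ¬x1  (in 5 steps)

Derivation:
  start: ¬(x1 ∧ (x1 ∧ ¬F))
  [1] ¬x1 ∨ ¬(x1 ∧ ¬F)
  [2] ¬x1 ∨ (¬x1 ∨ ¬¬F)
  [3] ¬x1 ∨ (¬x1 ∨ F)
  [4] ¬x1 ∨ ¬x1
  [5] ¬x1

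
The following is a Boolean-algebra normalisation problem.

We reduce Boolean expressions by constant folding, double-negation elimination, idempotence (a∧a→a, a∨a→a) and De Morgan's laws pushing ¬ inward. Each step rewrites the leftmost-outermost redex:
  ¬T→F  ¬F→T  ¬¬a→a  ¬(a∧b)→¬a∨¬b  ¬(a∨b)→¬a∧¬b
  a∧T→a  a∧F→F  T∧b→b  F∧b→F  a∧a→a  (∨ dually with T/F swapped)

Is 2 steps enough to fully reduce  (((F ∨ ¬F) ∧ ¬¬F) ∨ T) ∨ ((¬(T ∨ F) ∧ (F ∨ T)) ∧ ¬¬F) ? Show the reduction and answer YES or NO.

Answer: YES — reaches normal form T in 2 ≤ 2 steps

Working:
  start: (((F ∨ ¬F) ∧ ¬¬F) ∨ T) ∨ ((¬(T ∨ F) ∧ (F ∨ T)) ∧ ¬¬F)
  [1] T ∨ ((¬(T ∨ F) ∧ (F ∨ T)) ∧ ¬¬F)
  [2] T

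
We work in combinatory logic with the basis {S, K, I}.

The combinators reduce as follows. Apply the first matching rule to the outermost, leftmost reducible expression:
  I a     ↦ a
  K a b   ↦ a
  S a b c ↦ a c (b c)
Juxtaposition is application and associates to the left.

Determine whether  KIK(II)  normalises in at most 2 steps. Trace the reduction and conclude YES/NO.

  start: KIK(II)
  →1  I(II)
  →2  II

Answer: NO — after 2 steps the term is II, not yet normal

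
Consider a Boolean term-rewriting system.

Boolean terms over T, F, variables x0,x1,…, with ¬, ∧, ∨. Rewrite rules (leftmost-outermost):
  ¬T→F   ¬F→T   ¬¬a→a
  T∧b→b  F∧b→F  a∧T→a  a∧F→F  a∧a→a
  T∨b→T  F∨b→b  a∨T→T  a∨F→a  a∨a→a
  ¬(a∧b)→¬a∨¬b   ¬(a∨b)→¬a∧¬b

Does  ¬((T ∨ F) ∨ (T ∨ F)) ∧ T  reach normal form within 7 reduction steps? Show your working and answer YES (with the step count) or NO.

Answer: YES — reaches normal form F in 6 ≤ 7 steps

Reduction:
  start: ¬((T ∨ F) ∨ (T ∨ F)) ∧ T
  →1  ¬((T ∨ F) ∨ (T ∨ F))
  →2  ¬(T ∨ F) ∧ ¬(T ∨ F)
  →3  ¬(T ∨ F)
  →4  ¬T ∧ ¬F
  →5  F ∧ ¬F
  →6  F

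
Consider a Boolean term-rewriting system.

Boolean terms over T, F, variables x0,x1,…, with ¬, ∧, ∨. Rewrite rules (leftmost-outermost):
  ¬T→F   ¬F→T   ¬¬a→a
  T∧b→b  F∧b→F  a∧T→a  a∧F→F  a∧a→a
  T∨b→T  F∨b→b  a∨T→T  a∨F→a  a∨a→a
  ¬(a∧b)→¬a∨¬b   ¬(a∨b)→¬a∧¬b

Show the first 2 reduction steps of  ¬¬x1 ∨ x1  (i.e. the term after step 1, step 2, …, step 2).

Answer: after 2 steps: x1

Working:
  start: ¬¬x1 ∨ x1
  step 1: x1 ∨ x1
  step 2: x1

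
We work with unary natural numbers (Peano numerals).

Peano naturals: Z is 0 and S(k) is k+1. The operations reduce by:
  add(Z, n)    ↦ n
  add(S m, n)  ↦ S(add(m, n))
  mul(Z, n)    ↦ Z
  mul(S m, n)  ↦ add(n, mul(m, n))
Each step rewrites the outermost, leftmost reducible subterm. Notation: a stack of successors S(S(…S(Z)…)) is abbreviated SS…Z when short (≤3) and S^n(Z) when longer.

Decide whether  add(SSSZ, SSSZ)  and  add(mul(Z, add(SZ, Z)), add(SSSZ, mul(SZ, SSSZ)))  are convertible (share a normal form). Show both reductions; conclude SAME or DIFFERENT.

Term A:
  start: add(SSSZ, SSSZ)
  step 1: S(add(SSZ, SSSZ))
  step 2: S(S(add(SZ, SSSZ)))
  step 3: S(S(S(add(Z, SSSZ))))
  step 4: S^6(Z)

Term B:
  start: add(mul(Z, add(SZ, Z)), add(SSSZ, mul(SZ, SSSZ)))
  step 1: add(Z, add(SSSZ, mul(SZ, SSSZ)))
  step 2: add(SSSZ, mul(SZ, SSSZ))
  step 3: S(add(SSZ, mul(SZ, SSSZ)))
  step 4: S(S(add(SZ, mul(SZ, SSSZ))))
  step 5: S(S(S(add(Z, mul(SZ, SSSZ)))))
  step 6: S(S(S(mul(SZ, SSSZ))))
  step 7: S(S(S(add(SSSZ, mul(Z, SSSZ)))))
  step 8: S(S(S(S(add(SSZ, mul(Z, SSSZ))))))
  step 9: S(S(S(S(S(add(SZ, mul(Z, SSSZ)))))))
  step 10: S(S(S(S(S(S(add(Z, mul(Z, SSSZ))))))))
  step 11: S(S(S(S(S(S(mul(Z, SSSZ)))))))
  step 12: S^6(Z)

Answer: SAME — A ⇓ S^6(Z), B ⇓ S^6(Z)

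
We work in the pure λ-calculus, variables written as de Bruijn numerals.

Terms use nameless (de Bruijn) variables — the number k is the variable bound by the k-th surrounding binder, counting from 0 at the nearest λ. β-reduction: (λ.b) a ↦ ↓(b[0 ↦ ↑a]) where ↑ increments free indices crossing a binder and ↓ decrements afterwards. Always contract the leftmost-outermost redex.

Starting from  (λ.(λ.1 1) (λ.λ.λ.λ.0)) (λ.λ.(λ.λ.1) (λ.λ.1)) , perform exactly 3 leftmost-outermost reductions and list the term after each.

  start: (λ.(λ.1 1) (λ.λ.λ.λ.0)) (λ.λ.(λ.λ.1) (λ.λ.1))
  →1  (λ.(λ.λ.(λ.λ.1) (λ.λ.1)) (λ.λ.(λ.λ.1) (λ.λ.1))) (λ.λ.λ.λ.0)
  →2  (λ.λ.(λ.λ.1) (λ.λ.1)) (λ.λ.(λ.λ.1) (λ.λ.1))
  →3  λ.(λ.λ.1) (λ.λ.1)

Answer: after 3 steps: λ.(λ.λ.1) (λ.λ.1)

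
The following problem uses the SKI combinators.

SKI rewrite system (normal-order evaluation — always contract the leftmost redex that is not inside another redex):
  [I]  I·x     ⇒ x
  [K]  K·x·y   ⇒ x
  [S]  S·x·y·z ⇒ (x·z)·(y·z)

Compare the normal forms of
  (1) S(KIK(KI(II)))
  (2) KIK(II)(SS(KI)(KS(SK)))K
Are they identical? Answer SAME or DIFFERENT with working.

Term A:
  start: S(KIK(KI(II)))
  →1  S(I(KI(II)))
  →2  S(KI(II))
  →3  SI

Term B:
  start: KIK(II)(SS(KI)(KS(SK)))K
  →1  I(II)(SS(KI)(KS(SK)))K
  →2  II(SS(KI)(KS(SK)))K
  →3  I(SS(KI)(KS(SK)))K
  →4  SS(KI)(KS(SK))K
  →5  S(KS(SK))(KI(KS(SK)))K
  →6  KS(SK)K(KI(KS(SK))K)
  →7  SK(KI(KS(SK))K)
  →8  SK(IK)
  →9  SKK

Answer: DIFFERENT — A ⇓ SI, B ⇓ SKK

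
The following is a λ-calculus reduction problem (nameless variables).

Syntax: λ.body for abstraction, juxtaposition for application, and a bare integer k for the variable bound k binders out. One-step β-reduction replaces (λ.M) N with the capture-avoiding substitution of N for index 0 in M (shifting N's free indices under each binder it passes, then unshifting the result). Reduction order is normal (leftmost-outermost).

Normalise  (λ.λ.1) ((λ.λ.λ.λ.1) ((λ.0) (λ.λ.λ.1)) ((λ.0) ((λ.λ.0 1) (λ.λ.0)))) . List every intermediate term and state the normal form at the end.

Answer: normal form = λ.λ.λ.1  (in 3 steps)

Derivation:
  start: (λ.λ.1) ((λ.λ.λ.λ.1) ((λ.0) (λ.λ.λ.1)) ((λ.0) ((λ.λ.0 1) (λ.λ.0))))
  [1] λ.(λ.λ.λ.λ.1) ((λ.0) (λ.λ.λ.1)) ((λ.0) ((λ.λ.0 1) (λ.λ.0)))
  [2] λ.(λ.λ.λ.1) ((λ.0) ((λ.λ.0 1) (λ.λ.0)))
  [3] λ.λ.λ.1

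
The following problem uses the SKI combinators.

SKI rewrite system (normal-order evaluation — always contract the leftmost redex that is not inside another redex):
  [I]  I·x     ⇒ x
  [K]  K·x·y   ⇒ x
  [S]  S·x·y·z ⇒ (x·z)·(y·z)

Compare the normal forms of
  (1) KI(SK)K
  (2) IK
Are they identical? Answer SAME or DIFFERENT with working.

Term A:
  start: KI(SK)K
  →1  IK
  →2  K

Term B:
  start: IK
  →1  K

Answer: SAME — A ⇓ K, B ⇓ K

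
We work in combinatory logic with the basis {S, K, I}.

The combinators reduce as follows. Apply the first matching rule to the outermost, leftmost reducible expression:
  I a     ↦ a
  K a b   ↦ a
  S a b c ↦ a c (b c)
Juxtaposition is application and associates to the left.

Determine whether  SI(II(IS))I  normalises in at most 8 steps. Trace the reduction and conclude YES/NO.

  start: SI(II(IS))I
  step 1: II(II(IS)I)
  step 2: I(II(IS)I)
  step 3: II(IS)I
  step 4: I(IS)I
  step 5: ISI
  step 6: SI

Answer: YES — reaches normal form SI in 6 ≤ 8 steps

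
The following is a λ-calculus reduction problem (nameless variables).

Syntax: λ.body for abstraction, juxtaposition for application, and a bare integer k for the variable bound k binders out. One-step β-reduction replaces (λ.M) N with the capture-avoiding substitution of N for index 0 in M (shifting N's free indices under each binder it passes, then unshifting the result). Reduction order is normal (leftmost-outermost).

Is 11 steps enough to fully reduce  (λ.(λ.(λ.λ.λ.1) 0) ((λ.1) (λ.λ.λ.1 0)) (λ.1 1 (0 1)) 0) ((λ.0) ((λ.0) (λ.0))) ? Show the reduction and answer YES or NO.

  start: (λ.(λ.(λ.λ.λ.1) 0) ((λ.1) (λ.λ.λ.1 0)) (λ.1 1 (0 1)) 0) ((λ.0) ((λ.0) (λ.0)))
  →1  (λ.(λ.λ.λ.1) 0) ((λ.(λ.0) ((λ.0) (λ.0))) (λ.λ.λ.1 0)) (λ.(λ.0) ((λ.0) (λ.0)) ((λ.0) ((λ.0) (λ.0))) (0 ((λ.0) ((λ.0) (λ.0))))) ((λ.0) ((λ.0) (λ.0)))
  →2  (λ.λ.λ.1) ((λ.(λ.0) ((λ.0) (λ.0))) (λ.λ.λ.1 0)) (λ.(λ.0) ((λ.0) (λ.0)) ((λ.0) ((λ.0) (λ.0))) (0 ((λ.0) ((λ.0) (λ.0))))) ((λ.0) ((λ.0) (λ.0)))
  →3  (λ.λ.1) (λ.(λ.0) ((λ.0) (λ.0)) ((λ.0) ((λ.0) (λ.0))) (0 ((λ.0) ((λ.0) (λ.0))))) ((λ.0) ((λ.0) (λ.0)))
  →4  (λ.λ.(λ.0) ((λ.0) (λ.0)) ((λ.0) ((λ.0) (λ.0))) (0 ((λ.0) ((λ.0) (λ.0))))) ((λ.0) ((λ.0) (λ.0)))
  →5  λ.(λ.0) ((λ.0) (λ.0)) ((λ.0) ((λ.0) (λ.0))) (0 ((λ.0) ((λ.0) (λ.0))))
  →6  λ.(λ.0) (λ.0) ((λ.0) ((λ.0) (λ.0))) (0 ((λ.0) ((λ.0) (λ.0))))
  →7  λ.(λ.0) ((λ.0) ((λ.0) (λ.0))) (0 ((λ.0) ((λ.0) (λ.0))))
  →8  λ.(λ.0) ((λ.0) (λ.0)) (0 ((λ.0) ((λ.0) (λ.0))))
  →9  λ.(λ.0) (λ.0) (0 ((λ.0) ((λ.0) (λ.0))))
  →10  λ.(λ.0) (0 ((λ.0) ((λ.0) (λ.0))))
  →11  λ.0 ((λ.0) ((λ.0) (λ.0)))

Answer: NO — after 11 steps the term is λ.0 ((λ.0) ((λ.0) (λ.0))), not yet normal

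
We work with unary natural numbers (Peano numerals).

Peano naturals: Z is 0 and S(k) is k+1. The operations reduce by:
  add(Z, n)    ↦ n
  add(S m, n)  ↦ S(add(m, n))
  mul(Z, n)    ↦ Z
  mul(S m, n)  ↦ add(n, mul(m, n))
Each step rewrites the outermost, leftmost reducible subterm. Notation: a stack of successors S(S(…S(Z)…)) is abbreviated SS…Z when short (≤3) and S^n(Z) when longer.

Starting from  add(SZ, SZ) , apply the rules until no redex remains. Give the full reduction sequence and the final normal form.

Answer: normal form = SSZ  (in 2 steps)

Reduction:
  start: add(SZ, SZ)
  [1] S(add(Z, SZ))
  [2] SSZ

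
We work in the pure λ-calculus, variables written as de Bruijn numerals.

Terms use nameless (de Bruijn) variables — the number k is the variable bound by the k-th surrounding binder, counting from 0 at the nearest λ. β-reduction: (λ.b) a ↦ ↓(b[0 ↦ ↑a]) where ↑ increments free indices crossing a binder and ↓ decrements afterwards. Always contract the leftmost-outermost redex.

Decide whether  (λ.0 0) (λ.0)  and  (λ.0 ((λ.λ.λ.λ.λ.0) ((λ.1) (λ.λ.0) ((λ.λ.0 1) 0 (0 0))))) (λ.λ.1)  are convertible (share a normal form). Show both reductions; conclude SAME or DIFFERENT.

Answer: DIFFERENT — A ⇓ λ.0, B ⇓ λ.λ.λ.λ.λ.0

Derivation:
Term A:
  start: (λ.0 0) (λ.0)
  step 1: (λ.0) (λ.0)
  step 2: λ.0

Term B:
  start: (λ.0 ((λ.λ.λ.λ.λ.0) ((λ.1) (λ.λ.0) ((λ.λ.0 1) 0 (0 0))))) (λ.λ.1)
  step 1: (λ.λ.1) ((λ.λ.λ.λ.λ.0) ((λ.λ.λ.1) (λ.λ.0) ((λ.λ.0 1) (λ.λ.1) ((λ.λ.1) (λ.λ.1)))))
  step 2: λ.(λ.λ.λ.λ.λ.0) ((λ.λ.λ.1) (λ.λ.0) ((λ.λ.0 1) (λ.λ.1) ((λ.λ.1) (λ.λ.1))))
  step 3: λ.λ.λ.λ.λ.0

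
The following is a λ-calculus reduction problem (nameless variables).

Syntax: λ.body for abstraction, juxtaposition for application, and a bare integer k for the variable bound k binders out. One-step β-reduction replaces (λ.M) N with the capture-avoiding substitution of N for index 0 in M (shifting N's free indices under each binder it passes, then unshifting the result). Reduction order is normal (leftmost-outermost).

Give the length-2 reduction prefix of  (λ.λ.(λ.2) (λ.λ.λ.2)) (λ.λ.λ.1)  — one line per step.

Answer: after 2 steps: λ.λ.λ.λ.1

Derivation:
  start: (λ.λ.(λ.2) (λ.λ.λ.2)) (λ.λ.λ.1)
  →1  λ.(λ.λ.λ.λ.1) (λ.λ.λ.2)
  →2  λ.λ.λ.λ.1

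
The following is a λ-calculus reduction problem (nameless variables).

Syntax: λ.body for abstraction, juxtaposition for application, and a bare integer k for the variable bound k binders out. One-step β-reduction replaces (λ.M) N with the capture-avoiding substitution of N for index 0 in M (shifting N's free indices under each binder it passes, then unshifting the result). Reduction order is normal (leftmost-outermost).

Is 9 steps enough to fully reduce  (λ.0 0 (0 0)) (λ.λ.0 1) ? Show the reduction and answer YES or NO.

Answer: YES — reaches normal form λ.0 (λ.λ.0 1) in 6 ≤ 9 steps

Reduction:
  start: (λ.0 0 (0 0)) (λ.λ.0 1)
  [1] (λ.λ.0 1) (λ.λ.0 1) ((λ.λ.0 1) (λ.λ.0 1))
  [2] (λ.0 (λ.λ.0 1)) ((λ.λ.0 1) (λ.λ.0 1))
  [3] (λ.λ.0 1) (λ.λ.0 1) (λ.λ.0 1)
  [4] (λ.0 (λ.λ.0 1)) (λ.λ.0 1)
  [5] (λ.λ.0 1) (λ.λ.0 1)
  [6] λ.0 (λ.λ.0 1)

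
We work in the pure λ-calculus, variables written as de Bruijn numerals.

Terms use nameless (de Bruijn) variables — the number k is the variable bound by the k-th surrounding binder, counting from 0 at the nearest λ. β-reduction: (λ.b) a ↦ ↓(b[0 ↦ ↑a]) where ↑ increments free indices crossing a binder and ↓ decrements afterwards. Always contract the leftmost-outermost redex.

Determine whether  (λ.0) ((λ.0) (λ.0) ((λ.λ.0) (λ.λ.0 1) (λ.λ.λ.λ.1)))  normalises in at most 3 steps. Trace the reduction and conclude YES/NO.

Answer: NO — after 3 steps the term is (λ.λ.0) (λ.λ.0 1) (λ.λ.λ.λ.1), not yet normal

Reduction:
  start: (λ.0) ((λ.0) (λ.0) ((λ.λ.0) (λ.λ.0 1) (λ.λ.λ.λ.1)))
  [1] (λ.0) (λ.0) ((λ.λ.0) (λ.λ.0 1) (λ.λ.λ.λ.1))
  [2] (λ.0) ((λ.λ.0) (λ.λ.0 1) (λ.λ.λ.λ.1))
  [3] (λ.λ.0) (λ.λ.0 1) (λ.λ.λ.λ.1)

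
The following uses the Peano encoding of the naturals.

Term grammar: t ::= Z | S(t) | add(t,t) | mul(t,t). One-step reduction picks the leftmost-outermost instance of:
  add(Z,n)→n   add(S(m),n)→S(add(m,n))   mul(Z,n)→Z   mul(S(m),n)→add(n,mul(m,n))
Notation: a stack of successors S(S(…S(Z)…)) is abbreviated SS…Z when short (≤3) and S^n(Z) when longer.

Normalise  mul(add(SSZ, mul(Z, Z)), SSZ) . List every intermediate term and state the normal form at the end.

Answer: normal form = S^4(Z)  (in 13 steps)

Reduction:
  start: mul(add(SSZ, mul(Z, Z)), SSZ)
  [1] mul(S(add(SZ, mul(Z, Z))), SSZ)
  [2] add(SSZ, mul(add(SZ, mul(Z, Z)), SSZ))
  [3] S(add(SZ, mul(add(SZ, mul(Z, Z)), SSZ)))
  [4] S(S(add(Z, mul(add(SZ, mul(Z, Z)), SSZ))))
  [5] S(S(mul(add(SZ, mul(Z, Z)), SSZ)))
  [6] S(S(mul(S(add(Z, mul(Z, Z))), SSZ)))
  [7] S(S(add(SSZ, mul(add(Z, mul(Z, Z)), SSZ))))
  [8] S(S(S(add(SZ, mul(add(Z, mul(Z, Z)), SSZ)))))
  [9] S(S(S(S(add(Z, mul(add(Z, mul(Z, Z)), SSZ))))))
  [10] S(S(S(S(mul(add(Z, mul(Z, Z)), SSZ)))))
  [11] S(S(S(S(mul(mul(Z, Z), SSZ)))))
  [12] S(S(S(S(mul(Z, SSZ)))))
  [13] S^4(Z)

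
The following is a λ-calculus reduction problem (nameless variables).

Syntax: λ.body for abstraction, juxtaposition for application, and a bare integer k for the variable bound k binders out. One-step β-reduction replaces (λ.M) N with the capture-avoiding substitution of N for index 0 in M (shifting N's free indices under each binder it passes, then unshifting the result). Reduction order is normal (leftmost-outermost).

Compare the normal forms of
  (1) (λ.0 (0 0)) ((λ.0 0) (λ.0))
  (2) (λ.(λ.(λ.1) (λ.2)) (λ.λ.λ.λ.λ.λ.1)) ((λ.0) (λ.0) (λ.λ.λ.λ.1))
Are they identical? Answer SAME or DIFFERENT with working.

Term A:
  start: (λ.0 (0 0)) ((λ.0 0) (λ.0))
  →1  (λ.0 0) (λ.0) ((λ.0 0) (λ.0) ((λ.0 0) (λ.0)))
  →2  (λ.0) (λ.0) ((λ.0 0) (λ.0) ((λ.0 0) (λ.0)))
  →3  (λ.0) ((λ.0 0) (λ.0) ((λ.0 0) (λ.0)))
  →4  (λ.0 0) (λ.0) ((λ.0 0) (λ.0))
  →5  (λ.0) (λ.0) ((λ.0 0) (λ.0))
  →6  (λ.0) ((λ.0 0) (λ.0))
  →7  (λ.0 0) (λ.0)
  →8  (λ.0) (λ.0)
  →9  λ.0

Term B:
  start: (λ.(λ.(λ.1) (λ.2)) (λ.λ.λ.λ.λ.λ.1)) ((λ.0) (λ.0) (λ.λ.λ.λ.1))
  →1  (λ.(λ.1) (λ.(λ.0) (λ.0) (λ.λ.λ.λ.1))) (λ.λ.λ.λ.λ.λ.1)
  →2  (λ.λ.λ.λ.λ.λ.λ.1) (λ.(λ.0) (λ.0) (λ.λ.λ.λ.1))
  →3  λ.λ.λ.λ.λ.λ.1

Answer: DIFFERENT — A ⇓ λ.0, B ⇓ λ.λ.λ.λ.λ.λ.1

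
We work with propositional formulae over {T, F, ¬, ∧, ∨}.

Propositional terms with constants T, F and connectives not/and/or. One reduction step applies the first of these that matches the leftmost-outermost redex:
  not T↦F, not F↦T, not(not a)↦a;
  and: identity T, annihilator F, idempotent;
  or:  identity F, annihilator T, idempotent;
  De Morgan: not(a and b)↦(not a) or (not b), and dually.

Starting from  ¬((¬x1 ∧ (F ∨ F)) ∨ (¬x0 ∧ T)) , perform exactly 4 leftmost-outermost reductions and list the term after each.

  start: ¬((¬x1 ∧ (F ∨ F)) ∨ (¬x0 ∧ T))
  →1  ¬(¬x1 ∧ (F ∨ F)) ∧ ¬(¬x0 ∧ T)
  →2  (¬¬x1 ∨ ¬(F ∨ F)) ∧ ¬(¬x0 ∧ T)
  →3  (x1 ∨ ¬(F ∨ F)) ∧ ¬(¬x0 ∧ T)
  →4  (x1 ∨ (¬F ∧ ¬F)) ∧ ¬(¬x0 ∧ T)

Answer: after 4 steps: (x1 ∨ (¬F ∧ ¬F)) ∧ ¬(¬x0 ∧ T)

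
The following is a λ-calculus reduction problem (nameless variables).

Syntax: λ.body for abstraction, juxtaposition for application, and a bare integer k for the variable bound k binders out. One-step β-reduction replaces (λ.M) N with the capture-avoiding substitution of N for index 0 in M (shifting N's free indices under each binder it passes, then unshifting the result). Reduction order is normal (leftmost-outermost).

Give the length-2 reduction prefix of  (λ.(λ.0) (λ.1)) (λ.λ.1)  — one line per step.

  start: (λ.(λ.0) (λ.1)) (λ.λ.1)
  →1  (λ.0) (λ.λ.λ.1)
  →2  λ.λ.λ.1

Answer: after 2 steps: λ.λ.λ.1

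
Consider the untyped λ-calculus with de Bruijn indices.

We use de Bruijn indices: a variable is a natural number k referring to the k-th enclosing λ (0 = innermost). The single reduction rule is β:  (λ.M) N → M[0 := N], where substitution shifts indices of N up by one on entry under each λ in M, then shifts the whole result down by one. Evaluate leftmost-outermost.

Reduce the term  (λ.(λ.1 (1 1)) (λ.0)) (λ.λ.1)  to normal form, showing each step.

  start: (λ.(λ.1 (1 1)) (λ.0)) (λ.λ.1)
  →1  (λ.(λ.λ.1) ((λ.λ.1) (λ.λ.1))) (λ.0)
  →2  (λ.λ.1) ((λ.λ.1) (λ.λ.1))
  →3  λ.(λ.λ.1) (λ.λ.1)
  →4  λ.λ.λ.λ.1

Answer: normal form = λ.λ.λ.λ.1  (in 4 steps)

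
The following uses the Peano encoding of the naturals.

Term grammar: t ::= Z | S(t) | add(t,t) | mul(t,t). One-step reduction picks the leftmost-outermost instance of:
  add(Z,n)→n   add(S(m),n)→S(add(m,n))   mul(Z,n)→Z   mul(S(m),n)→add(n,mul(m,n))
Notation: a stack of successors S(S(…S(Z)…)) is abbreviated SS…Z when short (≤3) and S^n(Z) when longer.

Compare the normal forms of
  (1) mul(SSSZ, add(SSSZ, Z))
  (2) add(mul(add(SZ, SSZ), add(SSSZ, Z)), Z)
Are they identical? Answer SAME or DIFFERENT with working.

Answer: SAME — A ⇓ S^9(Z), B ⇓ S^9(Z)

Derivation:
Term A:
  start: mul(SSSZ, add(SSSZ, Z))
  [1] add(add(SSSZ, Z), mul(SSZ, add(SSSZ, Z)))
  [2] add(S(add(SSZ, Z)), mul(SSZ, add(SSSZ, Z)))
  [3] S(add(add(SSZ, Z), mul(SSZ, add(SSSZ, Z))))
  [4] S(add(S(add(SZ, Z)), mul(SSZ, add(SSSZ, Z))))
  [5] S(S(add(add(SZ, Z), mul(SSZ, add(SSSZ, Z)))))
  [6] S(S(add(S(add(Z, Z)), mul(SSZ, add(SSSZ, Z)))))
  [7] S(S(S(add(add(Z, Z), mul(SSZ, add(SSSZ, Z))))))
  [8] S(S(S(add(Z, mul(SSZ, add(SSSZ, Z))))))
  [9] S(S(S(mul(SSZ, add(SSSZ, Z)))))
  [10] S(S(S(add(add(SSSZ, Z), mul(SZ, add(SSSZ, Z))))))
  [11] S(S(S(add(S(add(SSZ, Z)), mul(SZ, add(SSSZ, Z))))))
  [12] S(S(S(S(add(add(SSZ, Z), mul(SZ, add(SSSZ, Z)))))))
  [13] S(S(S(S(add(S(add(SZ, Z)), mul(SZ, add(SSSZ, Z)))))))
  [14] S(S(S(S(S(add(add(SZ, Z), mul(SZ, add(SSSZ, Z))))))))
  [15] S(S(S(S(S(add(S(add(Z, Z)), mul(SZ, add(SSSZ, Z))))))))
  [16] S(S(S(S(S(S(add(add(Z, Z), mul(SZ, add(SSSZ, Z)))))))))
  [17] S(S(S(S(S(S(add(Z, mul(SZ, add(SSSZ, Z)))))))))
  [18] S(S(S(S(S(S(mul(SZ, add(SSSZ, Z))))))))
  [19] S(S(S(S(S(S(add(add(SSSZ, Z), mul(Z, add(SSSZ, Z)))))))))
  [20] S(S(S(S(S(S(add(S(add(SSZ, Z)), mul(Z, add(SSSZ, Z)))))))))
  [21] S(S(S(S(S(S(S(add(add(SSZ, Z), mul(Z, add(SSSZ, Z))))))))))
  [22] S(S(S(S(S(S(S(add(S(add(SZ, Z)), mul(Z, add(SSSZ, Z))))))))))
  [23] S(S(S(S(S(S(S(S(add(add(SZ, Z), mul(Z, add(SSSZ, Z)))))))))))
  [24] S(S(S(S(S(S(S(S(add(S(add(Z, Z)), mul(Z, add(SSSZ, Z)))))))))))
  [25] S(S(S(S(S(S(S(S(S(add(add(Z, Z), mul(Z, add(SSSZ, Z))))))))))))
  [26] S(S(S(S(S(S(S(S(S(add(Z, mul(Z, add(SSSZ, Z))))))))))))
  [27] S(S(S(S(S(S(S(S(S(mul(Z, add(SSSZ, Z)))))))))))
  [28] S^9(Z)

Term B:
  start: add(mul(add(SZ, SSZ), add(SSSZ, Z)), Z)
  [1] add(mul(S(add(Z, SSZ)), add(SSSZ, Z)), Z)
  [2] add(add(add(SSSZ, Z), mul(add(Z, SSZ), add(SSSZ, Z))), Z)
  [3] add(add(S(add(SSZ, Z)), mul(add(Z, SSZ), add(SSSZ, Z))), Z)
  [4] add(S(add(add(SSZ, Z), mul(add(Z, SSZ), add(SSSZ, Z)))), Z)
  [5] S(add(add(add(SSZ, Z), mul(add(Z, SSZ), add(SSSZ, Z))), Z))
  [6] S(add(add(S(add(SZ, Z)), mul(add(Z, SSZ), add(SSSZ, Z))), Z))
  [7] S(add(S(add(add(SZ, Z), mul(add(Z, SSZ), add(SSSZ, Z)))), Z))
  [8] S(S(add(add(add(SZ, Z), mul(add(Z, SSZ), add(SSSZ, Z))), Z)))
  [9] S(S(add(add(S(add(Z, Z)), mul(add(Z, SSZ), add(SSSZ, Z))), Z)))
  [10] S(S(add(S(add(add(Z, Z), mul(add(Z, SSZ), add(SSSZ, Z)))), Z)))
  [11] S(S(S(add(add(add(Z, Z), mul(add(Z, SSZ), add(SSSZ, Z))), Z))))
  [12] S(S(S(add(add(Z, mul(add(Z, SSZ), add(SSSZ, Z))), Z))))
  [13] S(S(S(add(mul(add(Z, SSZ), add(SSSZ, Z)), Z))))
  [14] S(S(S(add(mul(SSZ, add(SSSZ, Z)), Z))))
  [15] S(S(S(add(add(add(SSSZ, Z), mul(SZ, add(SSSZ, Z))), Z))))
  [16] S(S(S(add(add(S(add(SSZ, Z)), mul(SZ, add(SSSZ, Z))), Z))))
  [17] S(S(S(add(S(add(add(SSZ, Z), mul(SZ, add(SSSZ, Z)))), Z))))
  [18] S(S(S(S(add(add(add(SSZ, Z), mul(SZ, add(SSSZ, Z))), Z)))))
  [19] S(S(S(S(add(add(S(add(SZ, Z)), mul(SZ, add(SSSZ, Z))), Z)))))
  [20] S(S(S(S(add(S(add(add(SZ, Z), mul(SZ, add(SSSZ, Z)))), Z)))))
  [21] S(S(S(S(S(add(add(add(SZ, Z), mul(SZ, add(SSSZ, Z))), Z))))))
  [22] S(S(S(S(S(add(add(S(add(Z, Z)), mul(SZ, add(SSSZ, Z))), Z))))))
  [23] S(S(S(S(S(add(S(add(add(Z, Z), mul(SZ, add(SSSZ, Z)))), Z))))))
  [24] S(S(S(S(S(S(add(add(add(Z, Z), mul(SZ, add(SSSZ, Z))), Z)))))))
  [25] S(S(S(S(S(S(add(add(Z, mul(SZ, add(SSSZ, Z))), Z)))))))
  [26] S(S(S(S(S(S(add(mul(SZ, add(SSSZ, Z)), Z)))))))
  [27] S(S(S(S(S(S(add(add(add(SSSZ, Z), mul(Z, add(SSSZ, Z))), Z)))))))
  [28] S(S(S(S(S(S(add(add(S(add(SSZ, Z)), mul(Z, add(SSSZ, Z))), Z)))))))
  [29] S(S(S(S(S(S(add(S(add(add(SSZ, Z), mul(Z, add(SSSZ, Z)))), Z)))))))
  [30] S(S(S(S(S(S(S(add(add(add(SSZ, Z), mul(Z, add(SSSZ, Z))), Z))))))))
  [31] S(S(S(S(S(S(S(add(add(S(add(SZ, Z)), mul(Z, add(SSSZ, Z))), Z))))))))
  [32] S(S(S(S(S(S(S(add(S(add(add(SZ, Z), mul(Z, add(SSSZ, Z)))), Z))))))))
  [33] S(S(S(S(S(S(S(S(add(add(add(SZ, Z), mul(Z, add(SSSZ, Z))), Z)))))))))
  [34] S(S(S(S(S(S(S(S(add(add(S(add(Z, Z)), mul(Z, add(SSSZ, Z))), Z)))))))))
  [35] S(S(S(S(S(S(S(S(add(S(add(add(Z, Z), mul(Z, add(SSSZ, Z)))), Z)))))))))
  [36] S(S(S(S(S(S(S(S(S(add(add(add(Z, Z), mul(Z, add(SSSZ, Z))), Z))))))))))
  [37] S(S(S(S(S(S(S(S(S(add(add(Z, mul(Z, add(SSSZ, Z))), Z))))))))))
  [38] S(S(S(S(S(S(S(S(S(add(mul(Z, add(SSSZ, Z)), Z))))))))))
  [39] S(S(S(S(S(S(S(S(S(add(Z, Z))))))))))
  [40] S^9(Z)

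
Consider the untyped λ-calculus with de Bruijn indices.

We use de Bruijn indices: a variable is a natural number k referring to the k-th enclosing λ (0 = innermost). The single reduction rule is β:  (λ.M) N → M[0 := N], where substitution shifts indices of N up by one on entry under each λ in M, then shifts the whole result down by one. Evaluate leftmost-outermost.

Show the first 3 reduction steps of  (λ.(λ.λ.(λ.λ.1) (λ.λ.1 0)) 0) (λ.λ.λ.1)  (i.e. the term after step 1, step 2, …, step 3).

  start: (λ.(λ.λ.(λ.λ.1) (λ.λ.1 0)) 0) (λ.λ.λ.1)
  →1  (λ.λ.(λ.λ.1) (λ.λ.1 0)) (λ.λ.λ.1)
  →2  λ.(λ.λ.1) (λ.λ.1 0)
  →3  λ.λ.λ.λ.1 0

Answer: after 3 steps: λ.λ.λ.λ.1 0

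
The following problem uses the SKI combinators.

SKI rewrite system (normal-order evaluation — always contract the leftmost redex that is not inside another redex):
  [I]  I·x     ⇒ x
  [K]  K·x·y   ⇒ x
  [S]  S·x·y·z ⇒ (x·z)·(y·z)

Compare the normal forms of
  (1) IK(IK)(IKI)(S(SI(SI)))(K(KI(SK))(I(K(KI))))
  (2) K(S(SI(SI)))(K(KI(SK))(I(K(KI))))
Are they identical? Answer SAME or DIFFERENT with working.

Term A:
  start: IK(IK)(IKI)(S(SI(SI)))(K(KI(SK))(I(K(KI))))
  step 1: K(IK)(IKI)(S(SI(SI)))(K(KI(SK))(I(K(KI))))
  step 2: IK(S(SI(SI)))(K(KI(SK))(I(K(KI))))
  step 3: K(S(SI(SI)))(K(KI(SK))(I(K(KI))))
  step 4: S(SI(SI))

Term B:
  start: K(S(SI(SI)))(K(KI(SK))(I(K(KI))))
  step 1: S(SI(SI))

Answer: SAME — A ⇓ S(SI(SI)), B ⇓ S(SI(SI))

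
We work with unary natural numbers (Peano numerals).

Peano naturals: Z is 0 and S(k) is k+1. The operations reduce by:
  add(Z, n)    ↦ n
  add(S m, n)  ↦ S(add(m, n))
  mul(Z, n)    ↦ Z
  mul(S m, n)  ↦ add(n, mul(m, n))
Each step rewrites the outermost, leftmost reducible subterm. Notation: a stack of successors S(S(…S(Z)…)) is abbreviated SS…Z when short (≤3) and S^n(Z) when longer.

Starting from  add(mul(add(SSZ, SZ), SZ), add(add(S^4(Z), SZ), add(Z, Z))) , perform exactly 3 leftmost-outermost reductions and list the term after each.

  start: add(mul(add(SSZ, SZ), SZ), add(add(S^4(Z), SZ), add(Z, Z)))
  step 1: add(mul(S(add(SZ, SZ)), SZ), add(add(S^4(Z), SZ), add(Z, Z)))
  step 2: add(add(SZ, mul(add(SZ, SZ), SZ)), add(add(S^4(Z), SZ), add(Z, Z)))
  step 3: add(S(add(Z, mul(add(SZ, SZ), SZ))), add(add(S^4(Z), SZ), add(Z, Z)))

Answer: after 3 steps: add(S(add(Z, mul(add(SZ, SZ), SZ))), add(add(S^4(Z), SZ), add(Z, Z)))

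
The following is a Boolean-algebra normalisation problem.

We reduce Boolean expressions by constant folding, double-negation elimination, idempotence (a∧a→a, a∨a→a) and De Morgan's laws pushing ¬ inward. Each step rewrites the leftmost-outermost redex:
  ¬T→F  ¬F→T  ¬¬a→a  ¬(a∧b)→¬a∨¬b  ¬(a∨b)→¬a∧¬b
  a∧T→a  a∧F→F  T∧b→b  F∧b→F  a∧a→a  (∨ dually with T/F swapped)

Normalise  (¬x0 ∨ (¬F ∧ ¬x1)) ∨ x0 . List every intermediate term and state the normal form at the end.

  start: (¬x0 ∨ (¬F ∧ ¬x1)) ∨ x0
  [1] (¬x0 ∨ (T ∧ ¬x1)) ∨ x0
  [2] (¬x0 ∨ ¬x1) ∨ x0

Answer: normal form = (¬x0 ∨ ¬x1) ∨ x0  (in 2 steps)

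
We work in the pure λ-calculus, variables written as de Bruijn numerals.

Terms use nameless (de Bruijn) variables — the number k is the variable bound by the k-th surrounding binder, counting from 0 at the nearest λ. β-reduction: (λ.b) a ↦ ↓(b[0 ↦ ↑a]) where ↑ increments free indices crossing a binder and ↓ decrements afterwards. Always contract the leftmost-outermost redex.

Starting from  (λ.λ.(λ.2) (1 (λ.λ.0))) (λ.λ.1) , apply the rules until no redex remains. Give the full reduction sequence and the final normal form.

Answer: normal form = λ.λ.λ.1  (in 2 steps)

Reduction:
  start: (λ.λ.(λ.2) (1 (λ.λ.0))) (λ.λ.1)
  →1  λ.(λ.λ.λ.1) ((λ.λ.1) (λ.λ.0))
  →2  λ.λ.λ.1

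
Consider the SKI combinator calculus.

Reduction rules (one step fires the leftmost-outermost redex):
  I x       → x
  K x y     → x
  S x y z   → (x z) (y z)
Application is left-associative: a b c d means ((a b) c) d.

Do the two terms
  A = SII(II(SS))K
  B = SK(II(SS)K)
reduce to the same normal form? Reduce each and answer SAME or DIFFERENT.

Answer: SAME — A ⇓ SK(SSK), B ⇓ SK(SSK)

Derivation:
Term A:
  start: SII(II(SS))K
  [1] I(II(SS))(I(II(SS)))K
  [2] II(SS)(I(II(SS)))K
  [3] I(SS)(I(II(SS)))K
  [4] SS(I(II(SS)))K
  [5] SK(I(II(SS))K)
  [6] SK(II(SS)K)
  [7] SK(I(SS)K)
  [8] SK(SSK)

Term B:
  start: SK(II(SS)K)
  [1] SK(I(SS)K)
  [2] SK(SSK)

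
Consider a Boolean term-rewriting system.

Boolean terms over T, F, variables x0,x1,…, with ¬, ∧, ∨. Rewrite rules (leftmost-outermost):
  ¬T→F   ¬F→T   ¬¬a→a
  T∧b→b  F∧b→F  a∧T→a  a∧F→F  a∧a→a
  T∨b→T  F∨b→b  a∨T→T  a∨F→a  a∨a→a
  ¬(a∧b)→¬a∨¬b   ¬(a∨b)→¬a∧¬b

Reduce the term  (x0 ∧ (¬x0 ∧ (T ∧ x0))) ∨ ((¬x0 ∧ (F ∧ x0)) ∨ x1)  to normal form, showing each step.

Answer: normal form = (x0 ∧ (¬x0 ∧ x0)) ∨ x1  (in 4 steps)

Derivation:
  start: (x0 ∧ (¬x0 ∧ (T ∧ x0))) ∨ ((¬x0 ∧ (F ∧ x0)) ∨ x1)
  →1  (x0 ∧ (¬x0 ∧ x0)) ∨ ((¬x0 ∧ (F ∧ x0)) ∨ x1)
  →2  (x0 ∧ (¬x0 ∧ x0)) ∨ ((¬x0 ∧ F) ∨ x1)
  →3  (x0 ∧ (¬x0 ∧ x0)) ∨ (F ∨ x1)
  →4  (x0 ∧ (¬x0 ∧ x0)) ∨ x1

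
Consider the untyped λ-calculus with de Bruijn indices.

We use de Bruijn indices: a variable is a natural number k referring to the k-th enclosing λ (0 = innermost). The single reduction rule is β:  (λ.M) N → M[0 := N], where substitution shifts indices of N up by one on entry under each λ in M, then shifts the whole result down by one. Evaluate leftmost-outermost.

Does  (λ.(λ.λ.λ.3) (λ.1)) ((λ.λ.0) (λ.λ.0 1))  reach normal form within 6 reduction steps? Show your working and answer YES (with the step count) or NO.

Answer: YES — reaches normal form λ.λ.λ.0 in 3 ≤ 6 steps

Reduction:
  start: (λ.(λ.λ.λ.3) (λ.1)) ((λ.λ.0) (λ.λ.0 1))
  step 1: (λ.λ.λ.(λ.λ.0) (λ.λ.0 1)) (λ.(λ.λ.0) (λ.λ.0 1))
  step 2: λ.λ.(λ.λ.0) (λ.λ.0 1)
  step 3: λ.λ.λ.0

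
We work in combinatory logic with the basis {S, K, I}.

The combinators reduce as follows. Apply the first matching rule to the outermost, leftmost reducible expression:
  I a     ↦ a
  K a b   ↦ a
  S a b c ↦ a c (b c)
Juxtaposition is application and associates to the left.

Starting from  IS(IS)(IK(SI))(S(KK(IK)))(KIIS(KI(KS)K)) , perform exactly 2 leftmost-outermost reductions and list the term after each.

Answer: after 2 steps: IS(S(KK(IK)))(IK(SI)(S(KK(IK))))(KIIS(KI(KS)K))

Working:
  start: IS(IS)(IK(SI))(S(KK(IK)))(KIIS(KI(KS)K))
  [1] S(IS)(IK(SI))(S(KK(IK)))(KIIS(KI(KS)K))
  [2] IS(S(KK(IK)))(IK(SI)(S(KK(IK))))(KIIS(KI(KS)K))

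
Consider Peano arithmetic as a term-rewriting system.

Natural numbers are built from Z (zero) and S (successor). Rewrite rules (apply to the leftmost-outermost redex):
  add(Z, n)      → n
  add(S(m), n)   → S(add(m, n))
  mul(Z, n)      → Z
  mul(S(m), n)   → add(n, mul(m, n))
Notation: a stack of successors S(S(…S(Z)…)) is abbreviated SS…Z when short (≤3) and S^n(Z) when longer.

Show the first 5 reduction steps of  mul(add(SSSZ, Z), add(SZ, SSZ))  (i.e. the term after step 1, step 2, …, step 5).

Answer: after 5 steps: S(add(SSZ, mul(add(SSZ, Z), add(SZ, SSZ))))

Derivation:
  start: mul(add(SSSZ, Z), add(SZ, SSZ))
  →1  mul(S(add(SSZ, Z)), add(SZ, SSZ))
  →2  add(add(SZ, SSZ), mul(add(SSZ, Z), add(SZ, SSZ)))
  →3  add(S(add(Z, SSZ)), mul(add(SSZ, Z), add(SZ, SSZ)))
  →4  S(add(add(Z, SSZ), mul(add(SSZ, Z), add(SZ, SSZ))))
  →5  S(add(SSZ, mul(add(SSZ, Z), add(SZ, SSZ))))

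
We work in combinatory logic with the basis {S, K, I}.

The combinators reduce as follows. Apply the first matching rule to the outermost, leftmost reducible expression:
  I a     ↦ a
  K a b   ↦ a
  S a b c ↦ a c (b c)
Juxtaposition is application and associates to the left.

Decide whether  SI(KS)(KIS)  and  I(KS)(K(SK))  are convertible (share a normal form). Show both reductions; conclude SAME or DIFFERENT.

Answer: SAME — A ⇓ S, B ⇓ S

Working:
Term A:
  start: SI(KS)(KIS)
  →1  I(KIS)(KS(KIS))
  →2  KIS(KS(KIS))
  →3  I(KS(KIS))
  →4  KS(KIS)
  →5  S

Term B:
  start: I(KS)(K(SK))
  →1  KS(K(SK))
  →2  S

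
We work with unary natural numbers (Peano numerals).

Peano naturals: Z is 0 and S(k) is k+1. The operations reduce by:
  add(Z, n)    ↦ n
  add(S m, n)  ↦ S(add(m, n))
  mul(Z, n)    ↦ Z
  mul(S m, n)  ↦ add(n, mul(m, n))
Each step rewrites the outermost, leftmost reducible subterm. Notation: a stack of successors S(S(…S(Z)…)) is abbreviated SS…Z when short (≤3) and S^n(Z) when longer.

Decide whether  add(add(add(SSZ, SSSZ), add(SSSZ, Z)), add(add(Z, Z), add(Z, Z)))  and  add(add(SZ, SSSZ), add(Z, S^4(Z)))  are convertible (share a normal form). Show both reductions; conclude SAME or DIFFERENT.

Answer: SAME — A ⇓ S^8(Z), B ⇓ S^8(Z)

Derivation:
Term A:
  start: add(add(add(SSZ, SSSZ), add(SSSZ, Z)), add(add(Z, Z), add(Z, Z)))
  step 1: add(add(S(add(SZ, SSSZ)), add(SSSZ, Z)), add(add(Z, Z), add(Z, Z)))
  step 2: add(S(add(add(SZ, SSSZ), add(SSSZ, Z))), add(add(Z, Z), add(Z, Z)))
  step 3: S(add(add(add(SZ, SSSZ), add(SSSZ, Z)), add(add(Z, Z), add(Z, Z))))
  step 4: S(add(add(S(add(Z, SSSZ)), add(SSSZ, Z)), add(add(Z, Z), add(Z, Z))))
  step 5: S(add(S(add(add(Z, SSSZ), add(SSSZ, Z))), add(add(Z, Z), add(Z, Z))))
  step 6: S(S(add(add(add(Z, SSSZ), add(SSSZ, Z)), add(add(Z, Z), add(Z, Z)))))
  step 7: S(S(add(add(SSSZ, add(SSSZ, Z)), add(add(Z, Z), add(Z, Z)))))
  step 8: S(S(add(S(add(SSZ, add(SSSZ, Z))), add(add(Z, Z), add(Z, Z)))))
  step 9: S(S(S(add(add(SSZ, add(SSSZ, Z)), add(add(Z, Z), add(Z, Z))))))
  step 10: S(S(S(add(S(add(SZ, add(SSSZ, Z))), add(add(Z, Z), add(Z, Z))))))
  step 11: S(S(S(S(add(add(SZ, add(SSSZ, Z)), add(add(Z, Z), add(Z, Z)))))))
  step 12: S(S(S(S(add(S(add(Z, add(SSSZ, Z))), add(add(Z, Z), add(Z, Z)))))))
  step 13: S(S(S(S(S(add(add(Z, add(SSSZ, Z)), add(add(Z, Z), add(Z, Z))))))))
  step 14: S(S(S(S(S(add(add(SSSZ, Z), add(add(Z, Z), add(Z, Z))))))))
  step 15: S(S(S(S(S(add(S(add(SSZ, Z)), add(add(Z, Z), add(Z, Z))))))))
  step 16: S(S(S(S(S(S(add(add(SSZ, Z), add(add(Z, Z), add(Z, Z)))))))))
  step 17: S(S(S(S(S(S(add(S(add(SZ, Z)), add(add(Z, Z), add(Z, Z)))))))))
  step 18: S(S(S(S(S(S(S(add(add(SZ, Z), add(add(Z, Z), add(Z, Z))))))))))
  step 19: S(S(S(S(S(S(S(add(S(add(Z, Z)), add(add(Z, Z), add(Z, Z))))))))))
  step 20: S(S(S(S(S(S(S(S(add(add(Z, Z), add(add(Z, Z), add(Z, Z)))))))))))
  step 21: S(S(S(S(S(S(S(S(add(Z, add(add(Z, Z), add(Z, Z)))))))))))
  step 22: S(S(S(S(S(S(S(S(add(add(Z, Z), add(Z, Z))))))))))
  step 23: S(S(S(S(S(S(S(S(add(Z, add(Z, Z))))))))))
  step 24: S(S(S(S(S(S(S(S(add(Z, Z)))))))))
  step 25: S^8(Z)

Term B:
  start: add(add(SZ, SSSZ), add(Z, S^4(Z)))
  step 1: add(S(add(Z, SSSZ)), add(Z, S^4(Z)))
  step 2: S(add(add(Z, SSSZ), add(Z, S^4(Z))))
  step 3: S(add(SSSZ, add(Z, S^4(Z))))
  step 4: S(S(add(SSZ, add(Z, S^4(Z)))))
  step 5: S(S(S(add(SZ, add(Z, S^4(Z))))))
  step 6: S(S(S(S(add(Z, add(Z, S^4(Z)))))))
  step 7: S(S(S(S(add(Z, S^4(Z))))))
  step 8: S^8(Z)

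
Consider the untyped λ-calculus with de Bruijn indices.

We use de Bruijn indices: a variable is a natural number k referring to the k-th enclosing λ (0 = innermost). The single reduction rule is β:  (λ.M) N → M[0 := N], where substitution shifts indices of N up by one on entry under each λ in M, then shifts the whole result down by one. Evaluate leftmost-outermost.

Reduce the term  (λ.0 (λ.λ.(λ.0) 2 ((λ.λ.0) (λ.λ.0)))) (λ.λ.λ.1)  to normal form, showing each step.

  start: (λ.0 (λ.λ.(λ.0) 2 ((λ.λ.0) (λ.λ.0)))) (λ.λ.λ.1)
  step 1: (λ.λ.λ.1) (λ.λ.(λ.0) (λ.λ.λ.1) ((λ.λ.0) (λ.λ.0)))
  step 2: λ.λ.1

Answer: normal form = λ.λ.1  (in 2 steps)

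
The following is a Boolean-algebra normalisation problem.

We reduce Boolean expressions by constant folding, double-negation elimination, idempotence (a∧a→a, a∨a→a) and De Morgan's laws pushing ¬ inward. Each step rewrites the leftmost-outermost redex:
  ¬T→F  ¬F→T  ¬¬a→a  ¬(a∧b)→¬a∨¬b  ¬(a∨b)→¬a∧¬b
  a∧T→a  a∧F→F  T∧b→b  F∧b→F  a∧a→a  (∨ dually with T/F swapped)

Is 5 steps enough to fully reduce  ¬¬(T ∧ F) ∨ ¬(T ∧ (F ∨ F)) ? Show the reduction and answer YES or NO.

Answer: NO — after 5 steps the term is F ∨ ¬(F ∨ F), not yet normal

Reduction:
  start: ¬¬(T ∧ F) ∨ ¬(T ∧ (F ∨ F))
  →1  (T ∧ F) ∨ ¬(T ∧ (F ∨ F))
  →2  F ∨ ¬(T ∧ (F ∨ F))
  →3  ¬(T ∧ (F ∨ F))
  →4  ¬T ∨ ¬(F ∨ F)
  →5  F ∨ ¬(F ∨ F)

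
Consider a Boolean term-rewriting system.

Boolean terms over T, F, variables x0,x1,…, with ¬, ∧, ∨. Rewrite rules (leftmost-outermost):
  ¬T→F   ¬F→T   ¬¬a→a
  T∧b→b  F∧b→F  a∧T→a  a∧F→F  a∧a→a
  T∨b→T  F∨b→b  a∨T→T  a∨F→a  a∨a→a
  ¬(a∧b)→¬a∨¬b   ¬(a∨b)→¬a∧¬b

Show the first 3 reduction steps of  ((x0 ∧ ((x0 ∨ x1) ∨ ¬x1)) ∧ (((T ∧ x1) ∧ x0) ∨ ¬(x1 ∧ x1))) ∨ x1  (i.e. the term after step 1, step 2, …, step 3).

Answer: after 3 steps: ((x0 ∧ ((x0 ∨ x1) ∨ ¬x1)) ∧ ((x1 ∧ x0) ∨ ¬x1)) ∨ x1

Working:
  start: ((x0 ∧ ((x0 ∨ x1) ∨ ¬x1)) ∧ (((T ∧ x1) ∧ x0) ∨ ¬(x1 ∧ x1))) ∨ x1
  [1] ((x0 ∧ ((x0 ∨ x1) ∨ ¬x1)) ∧ ((x1 ∧ x0) ∨ ¬(x1 ∧ x1))) ∨ x1
  [2] ((x0 ∧ ((x0 ∨ x1) ∨ ¬x1)) ∧ ((x1 ∧ x0) ∨ (¬x1 ∨ ¬x1))) ∨ x1
  [3] ((x0 ∧ ((x0 ∨ x1) ∨ ¬x1)) ∧ ((x1 ∧ x0) ∨ ¬x1)) ∨ x1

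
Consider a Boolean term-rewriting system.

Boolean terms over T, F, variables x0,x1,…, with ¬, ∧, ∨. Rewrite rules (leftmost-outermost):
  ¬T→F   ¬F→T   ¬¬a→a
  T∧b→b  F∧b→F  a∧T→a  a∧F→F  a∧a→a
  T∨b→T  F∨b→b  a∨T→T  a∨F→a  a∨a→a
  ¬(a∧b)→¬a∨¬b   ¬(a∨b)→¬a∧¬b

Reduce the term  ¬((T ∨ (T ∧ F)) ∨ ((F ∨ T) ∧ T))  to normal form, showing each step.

  start: ¬((T ∨ (T ∧ F)) ∨ ((F ∨ T) ∧ T))
  step 1: ¬(T ∨ (T ∧ F)) ∧ ¬((F ∨ T) ∧ T)
  step 2: (¬T ∧ ¬(T ∧ F)) ∧ ¬((F ∨ T) ∧ T)
  step 3: (F ∧ ¬(T ∧ F)) ∧ ¬((F ∨ T) ∧ T)
  step 4: F ∧ ¬((F ∨ T) ∧ T)
  step 5: F

Answer: normal form = F  (in 5 steps)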